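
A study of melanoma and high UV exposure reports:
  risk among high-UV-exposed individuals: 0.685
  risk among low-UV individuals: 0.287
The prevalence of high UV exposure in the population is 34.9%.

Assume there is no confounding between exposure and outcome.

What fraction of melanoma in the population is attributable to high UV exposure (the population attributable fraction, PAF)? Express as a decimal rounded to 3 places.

PAF ≈ 0.326

Let p₁ = 0.685, p₀ = 0.287.
Overall risk P(Y=1) = π·p₁ + (1−π)·p₀ = 0.349×0.685 + 0.651×0.287 = 0.4259.
Under exogeneity, PAF = [P(Y=1) − p₀] / P(Y=1).
PAF = (0.4259 − 0.287) / 0.4259 ≈ 0.3261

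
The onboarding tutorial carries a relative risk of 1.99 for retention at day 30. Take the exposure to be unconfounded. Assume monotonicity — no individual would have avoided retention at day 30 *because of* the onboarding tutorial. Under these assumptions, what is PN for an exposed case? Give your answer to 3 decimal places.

PN ≈ 0.497

Under exogeneity and monotonicity, PN = (RR − 1) / RR = 1 − 1/RR.
PN = (1.99 − 1) / 1.99 = 0.99 / 1.99 ≈ 0.4975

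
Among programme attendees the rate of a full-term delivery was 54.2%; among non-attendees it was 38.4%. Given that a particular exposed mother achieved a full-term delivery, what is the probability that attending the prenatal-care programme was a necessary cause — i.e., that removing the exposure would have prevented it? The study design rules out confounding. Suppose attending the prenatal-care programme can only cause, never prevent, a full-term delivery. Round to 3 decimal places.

p₁ = 0.542, p₀ = 0.384.
Under exogeneity and monotonicity, PN = (p₁ − p₀) / p₁.
PN = (0.542 − 0.384) / 0.542 = 0.158 / 0.542 ≈ 0.2915

PN ≈ 0.292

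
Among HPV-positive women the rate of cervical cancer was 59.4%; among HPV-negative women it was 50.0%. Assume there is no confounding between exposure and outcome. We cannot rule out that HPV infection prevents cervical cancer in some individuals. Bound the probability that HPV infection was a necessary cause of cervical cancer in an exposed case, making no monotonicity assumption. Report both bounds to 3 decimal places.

p₁ = 0.594, p₀ = 0.5.
Under exogeneity alone the bounds on PN are max{0,(p₁−p₀)/p₁} ≤ PN ≤ min{1,(1−p₀)/p₁}.
  lower = (p₁ − p₀)/p₁ = 0.094 / 0.594 ≈ 0.1582
  upper = min{1, (1 − p₀)/p₁} = 0.5 / 0.594 ≈ 0.8418

0.158 ≤ PN ≤ 0.842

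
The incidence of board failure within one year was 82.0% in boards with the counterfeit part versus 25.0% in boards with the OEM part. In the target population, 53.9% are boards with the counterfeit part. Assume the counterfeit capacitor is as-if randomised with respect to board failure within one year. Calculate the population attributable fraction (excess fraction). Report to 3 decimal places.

PAF ≈ 0.551

p₁ = 0.82, p₀ = 0.25.
Overall risk P(Y=1) = π·p₁ + (1−π)·p₀ = 0.539×0.82 + 0.461×0.25 = 0.55723.
Under exogeneity, PAF = [P(Y=1) − p₀] / P(Y=1).
PAF = (0.55723 − 0.25) / 0.55723 ≈ 0.5514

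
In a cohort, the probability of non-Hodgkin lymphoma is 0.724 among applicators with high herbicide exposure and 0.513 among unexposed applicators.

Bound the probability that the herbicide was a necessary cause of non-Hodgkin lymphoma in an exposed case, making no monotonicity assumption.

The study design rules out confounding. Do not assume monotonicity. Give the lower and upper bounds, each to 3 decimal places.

0.291 ≤ PN ≤ 0.673

Let p₁ = 0.724, p₀ = 0.513.
Under exogeneity alone the bounds on PN are max{0,(p₁−p₀)/p₁} ≤ PN ≤ min{1,(1−p₀)/p₁}.
  lower = (p₁ − p₀)/p₁ = 0.211 / 0.724 ≈ 0.2914
  upper = min{1, (1 − p₀)/p₁} = 0.487 / 0.724 ≈ 0.6727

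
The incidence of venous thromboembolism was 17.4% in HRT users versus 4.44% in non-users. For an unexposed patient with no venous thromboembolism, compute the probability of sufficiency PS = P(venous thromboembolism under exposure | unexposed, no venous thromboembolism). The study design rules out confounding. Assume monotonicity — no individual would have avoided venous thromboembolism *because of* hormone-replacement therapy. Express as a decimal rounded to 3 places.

PS ≈ 0.136

p₁ = 0.174, p₀ = 0.0444.
Under exogeneity and monotonicity, PS = (p₁ − p₀) / (1 − p₀).
PS = (0.174 − 0.0444) / (1 − 0.0444) = 0.1296 / 0.9556 ≈ 0.1356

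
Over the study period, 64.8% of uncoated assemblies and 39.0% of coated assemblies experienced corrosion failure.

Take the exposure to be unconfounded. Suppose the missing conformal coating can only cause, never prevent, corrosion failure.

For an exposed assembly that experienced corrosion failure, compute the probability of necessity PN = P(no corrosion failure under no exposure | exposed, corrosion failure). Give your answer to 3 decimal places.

p₁ = 0.648, p₀ = 0.39.
Under exogeneity and monotonicity, PN = (p₁ − p₀) / p₁.
PN = (0.648 − 0.39) / 0.648 = 0.258 / 0.648 ≈ 0.3981

PN ≈ 0.398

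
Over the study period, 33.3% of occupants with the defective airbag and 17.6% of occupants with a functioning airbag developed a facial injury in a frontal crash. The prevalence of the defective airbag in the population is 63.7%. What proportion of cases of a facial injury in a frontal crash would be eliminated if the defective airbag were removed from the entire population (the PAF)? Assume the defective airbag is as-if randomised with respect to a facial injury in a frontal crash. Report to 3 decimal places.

PAF ≈ 0.362

p₁ = 0.333, p₀ = 0.176.
Overall risk P(Y=1) = π·p₁ + (1−π)·p₀ = 0.637×0.333 + 0.363×0.176 = 0.27601.
Under exogeneity, PAF = [P(Y=1) − p₀] / P(Y=1).
PAF = (0.27601 − 0.176) / 0.27601 ≈ 0.3623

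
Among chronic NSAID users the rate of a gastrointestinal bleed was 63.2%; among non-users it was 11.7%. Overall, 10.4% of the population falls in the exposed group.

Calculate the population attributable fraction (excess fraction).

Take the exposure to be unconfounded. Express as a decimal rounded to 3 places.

p₁ = 0.632, p₀ = 0.117.
Overall risk P(Y=1) = π·p₁ + (1−π)·p₀ = 0.104×0.632 + 0.896×0.117 = 0.17056.
Under exogeneity, PAF = [P(Y=1) − p₀] / P(Y=1).
PAF = (0.17056 − 0.117) / 0.17056 ≈ 0.3140

PAF ≈ 0.314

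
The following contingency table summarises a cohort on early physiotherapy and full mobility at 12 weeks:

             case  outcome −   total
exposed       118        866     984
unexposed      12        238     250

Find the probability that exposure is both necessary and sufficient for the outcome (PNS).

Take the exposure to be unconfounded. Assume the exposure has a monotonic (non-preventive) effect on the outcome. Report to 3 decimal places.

p₁ = P(outcome | exposed) = 118/984 = 0.11992
p₀ = P(outcome | unexposed) = 12/250 = 0.048
Under exogeneity and monotonicity, PNS = p₁ − p₀.
PNS = 0.11992 − 0.048 = 0.071919

PNS ≈ 0.072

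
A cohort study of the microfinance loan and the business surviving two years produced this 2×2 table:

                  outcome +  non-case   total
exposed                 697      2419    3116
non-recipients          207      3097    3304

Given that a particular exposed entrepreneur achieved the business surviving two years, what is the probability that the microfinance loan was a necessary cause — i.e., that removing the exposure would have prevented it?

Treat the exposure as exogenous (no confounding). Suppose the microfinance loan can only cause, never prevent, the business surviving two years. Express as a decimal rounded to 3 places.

PN ≈ 0.720

p₁ = P(outcome | exposed) = 697/3116 = 0.22368
p₀ = P(outcome | unexposed) = 207/3304 = 0.062651
Under exogeneity and monotonicity, PN = (p₁ − p₀)/p₁.
PN = (0.22368 − 0.062651) / 0.22368 ≈ 0.7199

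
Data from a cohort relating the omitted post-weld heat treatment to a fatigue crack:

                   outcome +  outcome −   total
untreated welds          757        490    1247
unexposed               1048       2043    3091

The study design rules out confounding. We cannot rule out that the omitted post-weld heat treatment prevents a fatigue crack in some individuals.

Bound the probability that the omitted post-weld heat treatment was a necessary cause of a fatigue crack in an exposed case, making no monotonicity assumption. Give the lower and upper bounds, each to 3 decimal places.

p₁ = P(outcome | exposed) = 757/1247 = 0.60706
p₀ = P(outcome | unexposed) = 1048/3091 = 0.33905
Under exogeneity alone the bounds on PN are max{0,(p₁−p₀)/p₁} ≤ PN ≤ min{1,(1−p₀)/p₁}.
  lower = (p₁ − p₀)/p₁ = 0.26801 / 0.60706 ≈ 0.4415
  upper = min{1, (1 − p₀)/p₁} = 0.66095 / 0.60706 ≈ 1.0888 → capped at 1

0.441 ≤ PN ≤ 1.000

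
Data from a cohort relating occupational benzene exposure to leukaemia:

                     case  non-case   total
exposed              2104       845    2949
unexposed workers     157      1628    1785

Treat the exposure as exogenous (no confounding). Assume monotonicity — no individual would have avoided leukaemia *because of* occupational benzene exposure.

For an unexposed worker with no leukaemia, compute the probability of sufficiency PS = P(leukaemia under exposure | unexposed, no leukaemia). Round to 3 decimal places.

p₁ = P(outcome | exposed) = 2104/2949 = 0.71346
p₀ = P(outcome | unexposed) = 157/1785 = 0.087955
Under exogeneity and monotonicity, PS = (p₁ − p₀) / (1 − p₀).
PS = (0.71346 − 0.087955) / (1 − 0.087955) = 0.62551 / 0.91204 ≈ 0.6858

PS ≈ 0.686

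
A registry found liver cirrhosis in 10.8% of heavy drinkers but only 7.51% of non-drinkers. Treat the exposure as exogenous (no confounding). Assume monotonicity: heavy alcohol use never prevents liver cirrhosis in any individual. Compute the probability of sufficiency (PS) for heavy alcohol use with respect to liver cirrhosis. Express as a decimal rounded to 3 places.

p₁ = 0.108, p₀ = 0.0751.
Under exogeneity and monotonicity, PS = (p₁ − p₀) / (1 − p₀).
PS = (0.108 − 0.0751) / (1 − 0.0751) = 0.0329 / 0.9249 ≈ 0.0356

PS ≈ 0.036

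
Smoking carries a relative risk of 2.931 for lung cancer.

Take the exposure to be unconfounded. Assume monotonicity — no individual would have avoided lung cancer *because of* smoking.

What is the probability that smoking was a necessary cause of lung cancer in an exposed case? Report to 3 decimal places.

PN ≈ 0.659

Under exogeneity and monotonicity, PN = (RR − 1) / RR = 1 − 1/RR.
PN = (2.931 − 1) / 2.931 = 1.931 / 2.931 ≈ 0.6588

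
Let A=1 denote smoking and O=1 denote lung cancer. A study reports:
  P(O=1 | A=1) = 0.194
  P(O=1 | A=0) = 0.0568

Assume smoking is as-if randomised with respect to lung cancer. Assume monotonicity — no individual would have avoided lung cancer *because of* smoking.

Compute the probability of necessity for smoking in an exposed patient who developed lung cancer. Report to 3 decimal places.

PN ≈ 0.707

Let p₁ = 0.194, p₀ = 0.0568.
Under exogeneity and monotonicity, PN = (p₁ − p₀) / p₁.
PN = (0.194 − 0.0568) / 0.194 = 0.1372 / 0.194 ≈ 0.7072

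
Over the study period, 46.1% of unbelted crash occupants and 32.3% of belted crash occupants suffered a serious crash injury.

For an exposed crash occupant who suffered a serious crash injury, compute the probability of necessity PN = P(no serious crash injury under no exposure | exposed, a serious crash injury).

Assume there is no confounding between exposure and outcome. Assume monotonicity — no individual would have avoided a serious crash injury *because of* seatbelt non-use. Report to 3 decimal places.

p₁ = 0.461, p₀ = 0.323.
Under exogeneity and monotonicity, PN = (p₁ − p₀) / p₁.
PN = (0.461 − 0.323) / 0.461 = 0.138 / 0.461 ≈ 0.2993

PN ≈ 0.299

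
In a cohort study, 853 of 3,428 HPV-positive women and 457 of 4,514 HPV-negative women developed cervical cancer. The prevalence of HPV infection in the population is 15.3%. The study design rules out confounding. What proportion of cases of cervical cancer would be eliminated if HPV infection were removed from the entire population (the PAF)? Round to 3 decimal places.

PAF ≈ 0.182

p₁ = P(outcome | exposed) = 853/3428 = 0.24883
p₀ = P(outcome | unexposed) = 457/4514 = 0.10124
Overall risk P(Y=1) = π·p₁ + (1−π)·p₀ = 0.153×0.24883 + 0.847×0.10124 = 0.12382.
Under exogeneity, PAF = [P(Y=1) − p₀] / P(Y=1).
PAF = (0.12382 − 0.10124) / 0.12382 ≈ 0.1824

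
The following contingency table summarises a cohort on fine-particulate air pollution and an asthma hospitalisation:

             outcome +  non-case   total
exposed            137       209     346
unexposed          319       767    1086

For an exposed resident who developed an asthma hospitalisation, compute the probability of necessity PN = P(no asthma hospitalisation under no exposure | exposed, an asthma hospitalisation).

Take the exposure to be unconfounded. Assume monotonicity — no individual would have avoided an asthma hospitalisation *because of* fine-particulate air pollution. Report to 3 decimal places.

p₁ = P(outcome | exposed) = 137/346 = 0.39595
p₀ = P(outcome | unexposed) = 319/1086 = 0.29374
Under exogeneity and monotonicity, PN = (p₁ − p₀) / p₁.
PN = (0.39595 − 0.29374) / 0.39595 = 0.10222 / 0.39595 ≈ 0.2581

PN ≈ 0.258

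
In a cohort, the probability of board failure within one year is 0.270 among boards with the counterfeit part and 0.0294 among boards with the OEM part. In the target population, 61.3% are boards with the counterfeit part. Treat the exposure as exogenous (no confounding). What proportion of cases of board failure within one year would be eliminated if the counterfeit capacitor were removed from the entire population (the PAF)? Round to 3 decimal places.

PAF ≈ 0.834

Let p₁ = 0.27, p₀ = 0.0294.
Overall risk P(Y=1) = π·p₁ + (1−π)·p₀ = 0.613×0.27 + 0.387×0.0294 = 0.17689.
Under exogeneity, PAF = [P(Y=1) − p₀] / P(Y=1).
PAF = (0.17689 − 0.0294) / 0.17689 ≈ 0.8338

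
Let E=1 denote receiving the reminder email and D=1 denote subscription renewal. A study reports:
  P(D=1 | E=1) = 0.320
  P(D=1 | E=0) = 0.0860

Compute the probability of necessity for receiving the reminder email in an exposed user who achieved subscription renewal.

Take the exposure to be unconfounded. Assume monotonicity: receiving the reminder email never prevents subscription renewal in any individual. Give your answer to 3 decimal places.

PN ≈ 0.731

Let p₁ = 0.32, p₀ = 0.086.
Under exogeneity and monotonicity, PN = (p₁ − p₀) / p₁.
PN = (0.32 − 0.086) / 0.32 = 0.234 / 0.32 ≈ 0.7313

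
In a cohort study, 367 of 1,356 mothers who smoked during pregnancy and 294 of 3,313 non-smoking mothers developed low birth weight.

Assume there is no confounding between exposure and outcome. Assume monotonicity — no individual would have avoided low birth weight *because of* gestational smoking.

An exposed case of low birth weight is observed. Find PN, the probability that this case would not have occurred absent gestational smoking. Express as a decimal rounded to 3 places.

PN ≈ 0.672

p₁ = P(outcome | exposed) = 367/1356 = 0.27065
p₀ = P(outcome | unexposed) = 294/3313 = 0.088741
Under exogeneity and monotonicity, PN = (p₁ − p₀) / p₁.
PN = (0.27065 − 0.088741) / 0.27065 = 0.18191 / 0.27065 ≈ 0.6721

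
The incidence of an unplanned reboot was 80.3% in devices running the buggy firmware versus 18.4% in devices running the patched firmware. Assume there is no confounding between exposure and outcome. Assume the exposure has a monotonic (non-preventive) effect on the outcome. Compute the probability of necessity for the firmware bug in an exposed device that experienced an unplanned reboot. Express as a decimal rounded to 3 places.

p₁ = 0.803, p₀ = 0.184.
Under exogeneity and monotonicity, PN = (p₁ − p₀) / p₁.
PN = (0.803 − 0.184) / 0.803 = 0.619 / 0.803 ≈ 0.7709

PN ≈ 0.771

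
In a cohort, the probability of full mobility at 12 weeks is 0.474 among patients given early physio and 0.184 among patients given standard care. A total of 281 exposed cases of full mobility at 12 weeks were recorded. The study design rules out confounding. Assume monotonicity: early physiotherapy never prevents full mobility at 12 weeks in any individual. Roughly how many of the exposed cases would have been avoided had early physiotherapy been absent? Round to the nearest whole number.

about 172 cases

Let p₁ = 0.474, p₀ = 0.184.
PN = (p₁ − p₀)/p₁ = (0.474 − 0.184) / 0.474 ≈ 0.61181.
Attributable cases ≈ PN × (exposed cases) = 0.61181 × 281 ≈ 171.92.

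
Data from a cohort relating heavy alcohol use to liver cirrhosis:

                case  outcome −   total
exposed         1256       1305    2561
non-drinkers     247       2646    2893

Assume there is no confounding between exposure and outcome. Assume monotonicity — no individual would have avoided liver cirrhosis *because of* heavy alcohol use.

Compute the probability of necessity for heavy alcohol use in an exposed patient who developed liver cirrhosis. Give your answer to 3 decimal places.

PN ≈ 0.826

p₁ = P(outcome | exposed) = 1256/2561 = 0.49043
p₀ = P(outcome | unexposed) = 247/2893 = 0.085378
Under exogeneity and monotonicity, PN = (p₁ − p₀) / p₁.
PN = (0.49043 − 0.085378) / 0.49043 = 0.40505 / 0.49043 ≈ 0.8259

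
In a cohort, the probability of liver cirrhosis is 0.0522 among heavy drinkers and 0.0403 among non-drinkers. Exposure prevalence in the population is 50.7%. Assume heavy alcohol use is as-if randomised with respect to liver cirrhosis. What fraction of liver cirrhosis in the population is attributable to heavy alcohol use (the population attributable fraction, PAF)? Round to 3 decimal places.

PAF ≈ 0.130

Let p₁ = 0.0522, p₀ = 0.0403.
Overall risk P(Y=1) = π·p₁ + (1−π)·p₀ = 0.507×0.0522 + 0.493×0.0403 = 0.046333.
Under exogeneity, PAF = [P(Y=1) − p₀] / P(Y=1).
PAF = (0.046333 − 0.0403) / 0.046333 ≈ 0.1302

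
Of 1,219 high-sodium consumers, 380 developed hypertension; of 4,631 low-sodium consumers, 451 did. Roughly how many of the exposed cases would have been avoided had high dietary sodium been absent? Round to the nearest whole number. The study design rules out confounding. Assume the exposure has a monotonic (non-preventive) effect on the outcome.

p₁ = P(outcome | exposed) = 380/1219 = 0.31173
p₀ = P(outcome | unexposed) = 451/4631 = 0.097387
PN = (p₁ − p₀)/p₁ = (0.31173 − 0.097387) / 0.31173 ≈ 0.68759.
Attributable cases ≈ PN × (exposed cases) = 0.68759 × 380 ≈ 261.29.

about 261 cases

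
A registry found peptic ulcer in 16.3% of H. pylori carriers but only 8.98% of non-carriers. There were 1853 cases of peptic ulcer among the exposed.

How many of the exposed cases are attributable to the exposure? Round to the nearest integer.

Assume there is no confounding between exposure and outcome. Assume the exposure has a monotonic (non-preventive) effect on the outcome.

p₁ = 0.163, p₀ = 0.0898.
PN = (p₁ − p₀)/p₁ = (0.163 − 0.0898) / 0.163 ≈ 0.44908.
Attributable cases ≈ PN × (exposed cases) = 0.44908 × 1853 ≈ 832.14.

about 832 cases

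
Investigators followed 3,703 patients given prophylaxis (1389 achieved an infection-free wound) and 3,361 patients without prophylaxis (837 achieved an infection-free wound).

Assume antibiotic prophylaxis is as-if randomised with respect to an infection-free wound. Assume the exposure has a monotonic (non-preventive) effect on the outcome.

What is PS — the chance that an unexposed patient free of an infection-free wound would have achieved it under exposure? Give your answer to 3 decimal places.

p₁ = P(outcome | exposed) = 1389/3703 = 0.3751
p₀ = P(outcome | unexposed) = 837/3361 = 0.24903
Under exogeneity and monotonicity, PS = (p₁ − p₀) / (1 − p₀).
PS = (0.3751 − 0.24903) / (1 − 0.24903) = 0.12607 / 0.75097 ≈ 0.1679

PS ≈ 0.168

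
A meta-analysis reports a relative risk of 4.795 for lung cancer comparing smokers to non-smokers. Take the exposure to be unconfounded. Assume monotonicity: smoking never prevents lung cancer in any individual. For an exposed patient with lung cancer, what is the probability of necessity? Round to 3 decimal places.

Under exogeneity and monotonicity, PN = (RR − 1) / RR = 1 − 1/RR.
PN = (4.795 − 1) / 4.795 = 3.795 / 4.795 ≈ 0.7914

PN ≈ 0.791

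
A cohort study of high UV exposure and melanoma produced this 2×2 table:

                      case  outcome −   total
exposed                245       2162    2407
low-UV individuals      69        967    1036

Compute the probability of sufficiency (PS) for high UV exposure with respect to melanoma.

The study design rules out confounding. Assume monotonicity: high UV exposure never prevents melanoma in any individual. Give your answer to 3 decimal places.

p₁ = P(outcome | exposed) = 245/2407 = 0.10179
p₀ = P(outcome | unexposed) = 69/1036 = 0.066602
Under exogeneity and monotonicity, PS = (p₁ − p₀) / (1 − p₀).
PS = (0.10179 − 0.066602) / (1 − 0.066602) = 0.035184 / 0.9334 ≈ 0.0377

PS ≈ 0.038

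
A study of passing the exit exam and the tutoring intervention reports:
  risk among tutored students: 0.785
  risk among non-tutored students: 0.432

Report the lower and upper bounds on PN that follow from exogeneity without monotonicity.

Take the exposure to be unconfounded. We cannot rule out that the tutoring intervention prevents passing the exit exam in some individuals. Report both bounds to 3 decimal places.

Let p₁ = 0.785, p₀ = 0.432.
Under exogeneity alone the bounds on PN are max{0,(p₁−p₀)/p₁} ≤ PN ≤ min{1,(1−p₀)/p₁}.
  lower = (p₁ − p₀)/p₁ = 0.353 / 0.785 ≈ 0.4497
  upper = min{1, (1 − p₀)/p₁} = 0.568 / 0.785 ≈ 0.7236

0.450 ≤ PN ≤ 0.724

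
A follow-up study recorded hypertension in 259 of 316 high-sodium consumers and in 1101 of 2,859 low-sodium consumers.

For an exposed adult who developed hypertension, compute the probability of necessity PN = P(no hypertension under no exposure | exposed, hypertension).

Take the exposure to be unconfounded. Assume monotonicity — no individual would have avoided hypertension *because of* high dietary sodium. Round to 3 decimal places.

PN ≈ 0.530

p₁ = P(outcome | exposed) = 259/316 = 0.81962
p₀ = P(outcome | unexposed) = 1101/2859 = 0.3851
Under exogeneity and monotonicity, PN = (p₁ − p₀) / p₁.
PN = (0.81962 − 0.3851) / 0.81962 = 0.43452 / 0.81962 ≈ 0.5301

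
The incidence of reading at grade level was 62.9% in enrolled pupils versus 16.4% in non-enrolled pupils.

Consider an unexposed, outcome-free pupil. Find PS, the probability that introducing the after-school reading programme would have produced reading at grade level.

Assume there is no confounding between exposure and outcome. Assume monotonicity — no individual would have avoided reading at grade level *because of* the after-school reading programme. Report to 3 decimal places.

PS ≈ 0.556

p₁ = 0.629, p₀ = 0.164.
Under exogeneity and monotonicity, PS = (p₁ − p₀) / (1 − p₀).
PS = (0.629 − 0.164) / (1 − 0.164) = 0.465 / 0.836 ≈ 0.5562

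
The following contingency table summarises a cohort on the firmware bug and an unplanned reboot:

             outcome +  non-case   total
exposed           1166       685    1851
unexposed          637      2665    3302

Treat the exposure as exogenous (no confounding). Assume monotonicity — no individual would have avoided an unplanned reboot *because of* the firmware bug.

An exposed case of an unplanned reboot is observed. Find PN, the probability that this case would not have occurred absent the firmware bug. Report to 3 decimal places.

PN ≈ 0.694

p₁ = P(outcome | exposed) = 1166/1851 = 0.62993
p₀ = P(outcome | unexposed) = 637/3302 = 0.19291
Under exogeneity and monotonicity, PN = (p₁ − p₀) / p₁.
PN = (0.62993 − 0.19291) / 0.62993 = 0.43702 / 0.62993 ≈ 0.6938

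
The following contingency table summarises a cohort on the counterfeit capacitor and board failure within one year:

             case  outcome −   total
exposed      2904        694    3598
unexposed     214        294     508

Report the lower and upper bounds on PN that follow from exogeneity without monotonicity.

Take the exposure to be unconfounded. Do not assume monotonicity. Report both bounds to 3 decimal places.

p₁ = P(outcome | exposed) = 2904/3598 = 0.80712
p₀ = P(outcome | unexposed) = 214/508 = 0.42126
Under exogeneity alone the bounds on PN are max{0,(p₁−p₀)/p₁} ≤ PN ≤ min{1,(1−p₀)/p₁}.
  lower = (p₁ − p₀)/p₁ = 0.38586 / 0.80712 ≈ 0.4781
  upper = min{1, (1 − p₀)/p₁} = 0.57874 / 0.80712 ≈ 0.7170

0.478 ≤ PN ≤ 0.717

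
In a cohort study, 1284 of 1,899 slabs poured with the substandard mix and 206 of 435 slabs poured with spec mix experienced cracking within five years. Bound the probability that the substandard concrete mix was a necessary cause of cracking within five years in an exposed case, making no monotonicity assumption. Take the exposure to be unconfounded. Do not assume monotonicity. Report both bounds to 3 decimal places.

0.300 ≤ PN ≤ 0.779

p₁ = P(outcome | exposed) = 1284/1899 = 0.67615
p₀ = P(outcome | unexposed) = 206/435 = 0.47356
Under exogeneity alone the bounds on PN are max{0,(p₁−p₀)/p₁} ≤ PN ≤ min{1,(1−p₀)/p₁}.
  lower = (p₁ − p₀)/p₁ = 0.20258 / 0.67615 ≈ 0.2996
  upper = min{1, (1 − p₀)/p₁} = 0.52644 / 0.67615 ≈ 0.7786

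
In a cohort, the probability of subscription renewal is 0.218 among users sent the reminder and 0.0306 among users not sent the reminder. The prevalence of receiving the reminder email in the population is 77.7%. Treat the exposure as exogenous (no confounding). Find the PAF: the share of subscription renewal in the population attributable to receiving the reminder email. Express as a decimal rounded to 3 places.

PAF ≈ 0.826

Let p₁ = 0.218, p₀ = 0.0306.
Overall risk P(Y=1) = π·p₁ + (1−π)·p₀ = 0.777×0.218 + 0.223×0.0306 = 0.17621.
Under exogeneity, PAF = [P(Y=1) − p₀] / P(Y=1).
PAF = (0.17621 − 0.0306) / 0.17621 ≈ 0.8263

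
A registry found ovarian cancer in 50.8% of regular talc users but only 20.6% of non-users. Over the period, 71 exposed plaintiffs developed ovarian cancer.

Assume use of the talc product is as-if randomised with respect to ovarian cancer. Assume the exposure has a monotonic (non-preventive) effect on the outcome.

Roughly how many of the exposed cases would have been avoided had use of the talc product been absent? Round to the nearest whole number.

about 42 cases

p₁ = 0.508, p₀ = 0.206.
PN = (p₁ − p₀)/p₁ = (0.508 − 0.206) / 0.508 ≈ 0.59449.
Attributable cases ≈ PN × (exposed cases) = 0.59449 × 71 ≈ 42.21.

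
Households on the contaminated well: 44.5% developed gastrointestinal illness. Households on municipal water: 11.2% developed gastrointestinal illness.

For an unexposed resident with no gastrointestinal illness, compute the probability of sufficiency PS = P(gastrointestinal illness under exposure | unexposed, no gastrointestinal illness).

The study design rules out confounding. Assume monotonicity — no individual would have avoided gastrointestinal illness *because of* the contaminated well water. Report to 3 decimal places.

PS ≈ 0.375

p₁ = 0.445, p₀ = 0.112.
Under exogeneity and monotonicity, PS = (p₁ − p₀) / (1 − p₀).
PS = (0.445 − 0.112) / (1 − 0.112) = 0.333 / 0.888 ≈ 0.3750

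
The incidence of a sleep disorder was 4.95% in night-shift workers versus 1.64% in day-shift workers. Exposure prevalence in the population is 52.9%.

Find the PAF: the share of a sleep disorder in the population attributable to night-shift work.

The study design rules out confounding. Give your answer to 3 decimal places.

p₁ = 0.0495, p₀ = 0.0164.
Overall risk P(Y=1) = π·p₁ + (1−π)·p₀ = 0.529×0.0495 + 0.471×0.0164 = 0.03391.
Under exogeneity, PAF = [P(Y=1) − p₀] / P(Y=1).
PAF = (0.03391 − 0.0164) / 0.03391 ≈ 0.5164

PAF ≈ 0.516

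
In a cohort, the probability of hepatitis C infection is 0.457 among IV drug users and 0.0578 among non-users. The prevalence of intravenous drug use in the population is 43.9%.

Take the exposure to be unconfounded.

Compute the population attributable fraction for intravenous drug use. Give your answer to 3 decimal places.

Let p₁ = 0.457, p₀ = 0.0578.
Overall risk P(Y=1) = π·p₁ + (1−π)·p₀ = 0.439×0.457 + 0.561×0.0578 = 0.23305.
Under exogeneity, PAF = [P(Y=1) − p₀] / P(Y=1).
PAF = (0.23305 − 0.0578) / 0.23305 ≈ 0.7520

PAF ≈ 0.752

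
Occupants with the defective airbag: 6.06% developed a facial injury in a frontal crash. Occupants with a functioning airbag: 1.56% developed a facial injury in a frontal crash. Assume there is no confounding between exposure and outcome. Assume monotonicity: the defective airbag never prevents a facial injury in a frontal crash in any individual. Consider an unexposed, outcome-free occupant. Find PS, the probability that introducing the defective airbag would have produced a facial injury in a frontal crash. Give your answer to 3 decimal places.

p₁ = 0.0606, p₀ = 0.0156.
Under exogeneity and monotonicity, PS = (p₁ − p₀) / (1 − p₀).
PS = (0.0606 − 0.0156) / (1 − 0.0156) = 0.045 / 0.9844 ≈ 0.0457

PS ≈ 0.046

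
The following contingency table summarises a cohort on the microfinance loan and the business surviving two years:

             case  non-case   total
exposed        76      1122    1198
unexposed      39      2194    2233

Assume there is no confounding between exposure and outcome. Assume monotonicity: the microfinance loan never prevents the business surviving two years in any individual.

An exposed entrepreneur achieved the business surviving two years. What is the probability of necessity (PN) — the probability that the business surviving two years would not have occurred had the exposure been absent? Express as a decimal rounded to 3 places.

PN ≈ 0.725

p₁ = P(outcome | exposed) = 76/1198 = 0.063439
p₀ = P(outcome | unexposed) = 39/2233 = 0.017465
Under exogeneity and monotonicity, PN = (p₁ − p₀) / p₁.
PN = (0.063439 − 0.017465) / 0.063439 = 0.045974 / 0.063439 ≈ 0.7247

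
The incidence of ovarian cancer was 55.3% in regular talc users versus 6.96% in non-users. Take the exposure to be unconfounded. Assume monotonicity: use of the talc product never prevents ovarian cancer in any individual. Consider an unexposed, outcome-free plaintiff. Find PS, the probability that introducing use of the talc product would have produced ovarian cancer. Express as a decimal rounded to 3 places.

PS ≈ 0.520

p₁ = 0.553, p₀ = 0.0696.
Under exogeneity and monotonicity, PS = (p₁ − p₀) / (1 − p₀).
PS = (0.553 − 0.0696) / (1 − 0.0696) = 0.4834 / 0.9304 ≈ 0.5196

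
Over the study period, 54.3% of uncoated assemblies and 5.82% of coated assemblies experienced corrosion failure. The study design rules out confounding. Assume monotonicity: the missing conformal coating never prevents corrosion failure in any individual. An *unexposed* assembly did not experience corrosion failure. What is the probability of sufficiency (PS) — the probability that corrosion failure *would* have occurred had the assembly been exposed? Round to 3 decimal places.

PS ≈ 0.515

p₁ = 0.543, p₀ = 0.0582.
Under exogeneity and monotonicity, PS = (p₁ − p₀) / (1 − p₀).
PS = (0.543 − 0.0582) / (1 − 0.0582) = 0.4848 / 0.9418 ≈ 0.5148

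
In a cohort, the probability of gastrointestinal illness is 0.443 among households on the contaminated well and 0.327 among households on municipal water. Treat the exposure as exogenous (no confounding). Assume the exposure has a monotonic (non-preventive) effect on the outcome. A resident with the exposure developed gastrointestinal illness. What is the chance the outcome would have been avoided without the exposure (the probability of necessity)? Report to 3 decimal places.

PN ≈ 0.262

Let p₁ = 0.443, p₀ = 0.327.
Under exogeneity and monotonicity, PN = (p₁ − p₀) / p₁.
PN = (0.443 − 0.327) / 0.443 = 0.116 / 0.443 ≈ 0.2619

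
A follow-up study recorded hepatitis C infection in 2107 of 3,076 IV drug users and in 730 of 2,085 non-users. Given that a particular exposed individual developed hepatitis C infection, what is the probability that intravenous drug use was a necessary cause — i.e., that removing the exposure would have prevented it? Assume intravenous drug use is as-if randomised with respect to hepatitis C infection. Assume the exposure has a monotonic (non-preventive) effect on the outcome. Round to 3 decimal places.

p₁ = P(outcome | exposed) = 2107/3076 = 0.68498
p₀ = P(outcome | unexposed) = 730/2085 = 0.35012
Under exogeneity and monotonicity, PN = (p₁ − p₀) / p₁.
PN = (0.68498 − 0.35012) / 0.68498 = 0.33486 / 0.68498 ≈ 0.4889

PN ≈ 0.489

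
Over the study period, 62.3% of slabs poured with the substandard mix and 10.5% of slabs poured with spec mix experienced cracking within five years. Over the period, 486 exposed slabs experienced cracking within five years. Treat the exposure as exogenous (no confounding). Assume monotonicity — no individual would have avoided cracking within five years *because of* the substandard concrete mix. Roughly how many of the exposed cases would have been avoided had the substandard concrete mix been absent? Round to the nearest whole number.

about 404 cases

p₁ = 0.623, p₀ = 0.105.
PN = (p₁ − p₀)/p₁ = (0.623 − 0.105) / 0.623 ≈ 0.83146.
Attributable cases ≈ PN × (exposed cases) = 0.83146 × 486 ≈ 404.09.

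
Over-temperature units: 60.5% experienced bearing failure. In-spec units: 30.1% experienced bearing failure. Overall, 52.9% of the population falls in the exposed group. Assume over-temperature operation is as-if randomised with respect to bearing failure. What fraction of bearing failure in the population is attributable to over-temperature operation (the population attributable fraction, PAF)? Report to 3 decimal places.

PAF ≈ 0.348

p₁ = 0.605, p₀ = 0.301.
Overall risk P(Y=1) = π·p₁ + (1−π)·p₀ = 0.529×0.605 + 0.471×0.301 = 0.46182.
Under exogeneity, PAF = [P(Y=1) − p₀] / P(Y=1).
PAF = (0.46182 − 0.301) / 0.46182 ≈ 0.3482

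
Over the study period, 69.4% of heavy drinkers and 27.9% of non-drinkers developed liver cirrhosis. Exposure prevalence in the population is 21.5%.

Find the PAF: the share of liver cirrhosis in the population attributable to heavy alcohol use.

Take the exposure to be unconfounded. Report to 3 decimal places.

p₁ = 0.694, p₀ = 0.279.
Overall risk P(Y=1) = π·p₁ + (1−π)·p₀ = 0.215×0.694 + 0.785×0.279 = 0.36823.
Under exogeneity, PAF = [P(Y=1) − p₀] / P(Y=1).
PAF = (0.36823 − 0.279) / 0.36823 ≈ 0.2423

PAF ≈ 0.242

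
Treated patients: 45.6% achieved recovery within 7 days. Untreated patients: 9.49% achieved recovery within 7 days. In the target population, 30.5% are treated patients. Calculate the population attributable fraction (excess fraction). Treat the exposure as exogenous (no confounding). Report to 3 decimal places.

PAF ≈ 0.537

p₁ = 0.456, p₀ = 0.0949.
Overall risk P(Y=1) = π·p₁ + (1−π)·p₀ = 0.305×0.456 + 0.695×0.0949 = 0.20504.
Under exogeneity, PAF = [P(Y=1) − p₀] / P(Y=1).
PAF = (0.20504 − 0.0949) / 0.20504 ≈ 0.5372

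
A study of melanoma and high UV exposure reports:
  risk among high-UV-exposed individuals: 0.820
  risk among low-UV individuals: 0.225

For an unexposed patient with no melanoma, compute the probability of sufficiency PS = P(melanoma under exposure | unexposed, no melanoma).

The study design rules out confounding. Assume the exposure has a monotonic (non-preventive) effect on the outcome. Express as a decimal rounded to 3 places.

PS ≈ 0.768

Let p₁ = 0.82, p₀ = 0.225.
Under exogeneity and monotonicity, PS = (p₁ − p₀) / (1 − p₀).
PS = (0.82 − 0.225) / (1 − 0.225) = 0.595 / 0.775 ≈ 0.7677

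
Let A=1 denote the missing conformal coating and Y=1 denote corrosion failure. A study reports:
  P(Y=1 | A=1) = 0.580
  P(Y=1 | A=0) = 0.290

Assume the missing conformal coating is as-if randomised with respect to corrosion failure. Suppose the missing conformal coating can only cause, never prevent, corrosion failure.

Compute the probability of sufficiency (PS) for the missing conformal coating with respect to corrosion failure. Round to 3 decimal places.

PS ≈ 0.408

Let p₁ = 0.58, p₀ = 0.29.
Under exogeneity and monotonicity, PS = (p₁ − p₀) / (1 − p₀).
PS = (0.58 − 0.29) / (1 − 0.29) = 0.29 / 0.71 ≈ 0.4085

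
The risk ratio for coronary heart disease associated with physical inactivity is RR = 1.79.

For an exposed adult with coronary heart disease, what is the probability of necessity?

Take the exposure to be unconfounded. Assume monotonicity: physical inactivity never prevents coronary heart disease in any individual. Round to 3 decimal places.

PN ≈ 0.441

Under exogeneity and monotonicity, PN = (RR − 1) / RR = 1 − 1/RR.
PN = (1.79 − 1) / 1.79 = 0.79 / 1.79 ≈ 0.4413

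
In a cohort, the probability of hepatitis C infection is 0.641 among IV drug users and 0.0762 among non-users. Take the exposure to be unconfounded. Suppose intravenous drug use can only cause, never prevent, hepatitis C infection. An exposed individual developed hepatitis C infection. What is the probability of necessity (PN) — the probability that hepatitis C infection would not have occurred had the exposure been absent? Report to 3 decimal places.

Let p₁ = 0.641, p₀ = 0.0762.
Under exogeneity and monotonicity, PN = (p₁ − p₀) / p₁.
PN = (0.641 − 0.0762) / 0.641 = 0.5648 / 0.641 ≈ 0.8811

PN ≈ 0.881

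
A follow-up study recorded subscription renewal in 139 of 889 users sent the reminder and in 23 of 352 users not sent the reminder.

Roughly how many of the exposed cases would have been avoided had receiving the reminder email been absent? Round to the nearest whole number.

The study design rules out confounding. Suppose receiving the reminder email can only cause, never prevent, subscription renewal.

p₁ = P(outcome | exposed) = 139/889 = 0.15636
p₀ = P(outcome | unexposed) = 23/352 = 0.065341
PN = (p₁ − p₀)/p₁ = (0.15636 − 0.065341) / 0.15636 ≈ 0.58210.
Attributable cases ≈ PN × (exposed cases) = 0.58210 × 139 ≈ 80.91.

about 81 cases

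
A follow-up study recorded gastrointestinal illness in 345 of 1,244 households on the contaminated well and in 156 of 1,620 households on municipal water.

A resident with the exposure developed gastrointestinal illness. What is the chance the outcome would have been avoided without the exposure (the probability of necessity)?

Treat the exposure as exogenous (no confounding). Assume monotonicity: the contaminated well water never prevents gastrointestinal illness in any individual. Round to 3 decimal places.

p₁ = P(outcome | exposed) = 345/1244 = 0.27733
p₀ = P(outcome | unexposed) = 156/1620 = 0.096296
Under exogeneity and monotonicity, PN = (p₁ − p₀) / p₁.
PN = (0.27733 − 0.096296) / 0.27733 = 0.18103 / 0.27733 ≈ 0.6528

PN ≈ 0.653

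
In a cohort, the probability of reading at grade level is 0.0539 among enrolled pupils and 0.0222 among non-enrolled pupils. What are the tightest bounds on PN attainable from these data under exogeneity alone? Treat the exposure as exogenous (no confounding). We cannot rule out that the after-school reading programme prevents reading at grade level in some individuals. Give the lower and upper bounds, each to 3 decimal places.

Let p₁ = 0.0539, p₀ = 0.0222.
Under exogeneity alone the bounds on PN are max{0,(p₁−p₀)/p₁} ≤ PN ≤ min{1,(1−p₀)/p₁}.
  lower = (p₁ − p₀)/p₁ = 0.0317 / 0.0539 ≈ 0.5881
  upper = min{1, (1 − p₀)/p₁} = 0.9778 / 0.0539 ≈ 18.1410 → capped at 1

0.588 ≤ PN ≤ 1.000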